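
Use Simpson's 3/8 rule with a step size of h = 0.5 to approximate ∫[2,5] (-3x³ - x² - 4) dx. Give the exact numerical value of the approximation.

-507.75

h = (5 − 2)/6 = 0.5.
Nodes x₀,…,x₆ = 2, 2.5, 3, 3.5, 4, 4.5, 5.
f(x) = -3x³ - x² - 4: f₀=-32, f₁=-57.125, f₂=-94, f₃=-144.875, f₄=-212, f₅=-297.625, f₆=-404.
(3h/8)·[f₀ + 3f₁ + 3f₂ + 2f₃ + 3f₄ + 3f₅ + f₆] = 0.1875·(-2708) = -507.75.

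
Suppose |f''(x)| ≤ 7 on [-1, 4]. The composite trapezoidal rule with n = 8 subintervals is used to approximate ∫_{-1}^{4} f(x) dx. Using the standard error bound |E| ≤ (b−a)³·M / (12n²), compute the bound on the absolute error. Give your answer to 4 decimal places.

1.1393

|E| ≤ (5)³·7 / (12·8²) = 875/768 = 1.1393.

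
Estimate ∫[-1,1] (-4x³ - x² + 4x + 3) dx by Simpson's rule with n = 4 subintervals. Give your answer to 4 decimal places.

5.3333

h = (1 − (-1))/4 = 0.5.
Nodes x₀,…,x₄ = -1, -0.5, 0, 0.5, 1.
f(x) = -4x³ - x² + 4x + 3: f₀=2, f₁=1.25, f₂=3, f₃=4.25, f₄=2.
(h/3)·[f₀ + 4f₁ + 2f₂ + 4f₃ + f₄] = 0.166667·(32) = 5.3333.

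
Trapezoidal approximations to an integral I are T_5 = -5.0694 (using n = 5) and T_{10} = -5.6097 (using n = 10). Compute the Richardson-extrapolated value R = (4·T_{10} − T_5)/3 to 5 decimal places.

-5.78980

R = (4·T_{10} − T_5) / 3 = (4·(-5.6097) − (-5.0694))/3 = (-17.3694)/3 = -5.78980.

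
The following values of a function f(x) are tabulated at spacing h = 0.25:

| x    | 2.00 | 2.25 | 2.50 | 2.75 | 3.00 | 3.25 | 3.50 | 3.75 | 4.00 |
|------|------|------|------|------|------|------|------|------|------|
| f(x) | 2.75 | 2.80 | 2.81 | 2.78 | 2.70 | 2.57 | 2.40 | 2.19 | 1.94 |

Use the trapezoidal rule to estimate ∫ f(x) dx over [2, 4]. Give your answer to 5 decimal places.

5.14875

h = 0.25, n = 8.
(h/2)·[y₀ + 2y₁ + 2y₂ + 2y₃ + 2y₄ + 2y₅ + 2y₆ + 2y₇ + y₈] = 0.125·(41.19) = 5.14875.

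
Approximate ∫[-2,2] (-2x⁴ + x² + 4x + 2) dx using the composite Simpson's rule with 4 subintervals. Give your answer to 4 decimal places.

-13.3333

h = (2 − (-2))/4 = 1.
Nodes x₀,…,x₄ = -2, -1, 0, 1, 2.
f(x) = -2x⁴ + x² + 4x + 2: f₀=-34, f₁=-3, f₂=2, f₃=5, f₄=-18.
(h/3)·[f₀ + 4f₁ + 2f₂ + 4f₃ + f₄] = 0.333333·(-40) = -13.3333.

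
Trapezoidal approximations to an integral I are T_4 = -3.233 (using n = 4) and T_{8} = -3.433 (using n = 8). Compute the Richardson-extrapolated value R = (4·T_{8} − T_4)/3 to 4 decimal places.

-3.4997

R = (4·T_{8} − T_4) / 3 = (4·(-3.433) − (-3.233))/3 = (-10.499)/3 = -3.4997.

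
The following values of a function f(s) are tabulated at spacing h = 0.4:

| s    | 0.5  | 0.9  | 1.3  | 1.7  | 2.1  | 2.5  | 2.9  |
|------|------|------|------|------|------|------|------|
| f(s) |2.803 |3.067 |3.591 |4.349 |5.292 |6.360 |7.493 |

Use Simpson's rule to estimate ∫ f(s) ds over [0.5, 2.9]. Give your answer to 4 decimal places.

h = 0.4, n = 6.
(h/3)·[y₀ + 4y₁ + 2y₂ + 4y₃ + 2y₄ + 4y₅ + y₆] = 0.133333·(83.166) = 11.0888.

11.0888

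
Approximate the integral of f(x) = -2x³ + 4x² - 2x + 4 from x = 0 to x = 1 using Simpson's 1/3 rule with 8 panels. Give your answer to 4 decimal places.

h = (1 − 0)/8 = 0.125.
Nodes x₀,…,x₈ = 0, 0.125, 0.25, 0.375, 0.5, 0.625, 0.75, 0.875, 1.
f(x) = -2x³ + 4x² - 2x + 4: f₀=4, f₁=3.80859375, f₂=3.71875, f₃=3.70703125, f₄=3.75, f₅=3.82421875, f₆=3.90625, f₇=3.97265625, f₈=4.
(h/3)·[f₀ + 4f₁ + 2f₂ + 4f₃ + 2f₄ + 4f₅ + 2f₆ + 4f₇ + f₈] = 0.041667·(92) = 3.8333.

3.8333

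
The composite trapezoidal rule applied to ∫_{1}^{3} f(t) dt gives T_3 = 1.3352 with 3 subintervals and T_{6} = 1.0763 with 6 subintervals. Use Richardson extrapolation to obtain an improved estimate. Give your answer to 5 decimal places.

0.99000

R = (4·T_{6} − T_3) / 3 = (4·1.0763 − 1.3352)/3 = (2.9700)/3 = 0.99000.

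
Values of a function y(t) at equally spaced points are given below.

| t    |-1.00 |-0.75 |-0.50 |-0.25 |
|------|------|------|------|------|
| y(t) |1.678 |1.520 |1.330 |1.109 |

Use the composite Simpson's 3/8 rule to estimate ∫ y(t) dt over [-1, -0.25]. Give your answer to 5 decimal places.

h = 0.25, n = 3.
(3h/8)·[y₀ + 3y₁ + 3y₂ + y₃] = 0.09375·(11.337) = 1.06284.

1.06284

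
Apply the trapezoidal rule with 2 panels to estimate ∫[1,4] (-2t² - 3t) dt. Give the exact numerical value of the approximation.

h = (4 − 1)/2 = 1.5.
Nodes t₀,…,t₂ = 1, 2.5, 4.
f(t) = -2t² - 3t: f₀=-5, f₁=-20, f₂=-44.
(h/2)·[f₀ + 2f₁ + f₂] = 0.75·(-89) = -66.75.

-66.75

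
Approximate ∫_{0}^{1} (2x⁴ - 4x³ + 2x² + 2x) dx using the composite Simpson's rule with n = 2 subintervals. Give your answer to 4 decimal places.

h = (1 − 0)/2 = 0.5.
Nodes x₀,…,x₂ = 0, 0.5, 1.
f(x) = 2x⁴ - 4x³ + 2x² + 2x: f₀=0, f₁=1.125, f₂=2.
(h/3)·[f₀ + 4f₁ + f₂] = 0.166667·(6.5) = 1.0833.

1.0833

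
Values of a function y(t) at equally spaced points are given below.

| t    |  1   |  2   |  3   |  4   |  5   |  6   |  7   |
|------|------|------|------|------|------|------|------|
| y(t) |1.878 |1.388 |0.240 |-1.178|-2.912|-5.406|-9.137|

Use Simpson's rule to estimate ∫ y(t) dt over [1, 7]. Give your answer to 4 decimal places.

-11.1290

h = 1, n = 6.
(h/3)·[y₀ + 4y₁ + 2y₂ + 4y₃ + 2y₄ + 4y₅ + y₆] = 0.333333·(-33.387) = -11.1290.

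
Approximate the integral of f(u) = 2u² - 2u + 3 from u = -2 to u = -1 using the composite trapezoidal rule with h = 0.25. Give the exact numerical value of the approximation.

10.6875

h = (-1 − (-2))/4 = 0.25.
Nodes u₀,…,u₄ = -2, -1.75, -1.5, -1.25, -1.
f(u) = 2u² - 2u + 3: f₀=15, f₁=12.625, f₂=10.5, f₃=8.625, f₄=7.
(h/2)·[f₀ + 2f₁ + 2f₂ + 2f₃ + f₄] = 0.125·(85.5) = 10.6875.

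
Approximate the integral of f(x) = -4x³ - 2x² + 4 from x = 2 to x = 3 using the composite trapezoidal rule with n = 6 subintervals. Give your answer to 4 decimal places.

h = (3 − 2)/6 = 0.166667.
Nodes x₀,…,x₆ = 2, 2.166667, 2.333333, 2.5, 2.666667, 2.833333, 3.
f(x) = -4x³ - 2x² + 4: f₀=-36, f₁=-46.074074, f₂=-57.703704, f₃=-71, f₄=-86.074074, f₅=-103.037037, f₆=-122.
(h/2)·[f₀ + 2f₁ + 2f₂ + 2f₃ + 2f₄ + 2f₅ + f₆] = 0.083333·(-885.777778) = -73.8148.

-73.8148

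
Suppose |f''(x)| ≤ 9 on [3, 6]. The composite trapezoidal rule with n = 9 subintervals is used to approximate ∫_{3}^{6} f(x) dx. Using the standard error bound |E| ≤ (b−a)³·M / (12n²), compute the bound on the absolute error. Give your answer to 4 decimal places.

0.2500

|E| ≤ (3)³·9 / (12·9²) = 243/972 = 0.2500.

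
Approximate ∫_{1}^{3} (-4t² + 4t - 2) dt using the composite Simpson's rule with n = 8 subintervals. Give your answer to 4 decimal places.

-22.6667

h = (3 − 1)/8 = 0.25.
Nodes t₀,…,t₈ = 1, 1.25, 1.5, 1.75, 2, 2.25, 2.5, 2.75, 3.
f(t) = -4t² + 4t - 2: f₀=-2, f₁=-3.25, f₂=-5, f₃=-7.25, f₄=-10, f₅=-13.25, f₆=-17, f₇=-21.25, f₈=-26.
(h/3)·[f₀ + 4f₁ + 2f₂ + 4f₃ + 2f₄ + 4f₅ + 2f₆ + 4f₇ + f₈] = 0.083333·(-272) = -22.6667.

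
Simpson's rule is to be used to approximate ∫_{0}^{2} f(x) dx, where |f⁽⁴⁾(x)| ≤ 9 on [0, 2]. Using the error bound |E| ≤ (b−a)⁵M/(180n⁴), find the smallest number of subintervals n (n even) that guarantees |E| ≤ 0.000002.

30

Need 288/(180n⁴) ≤ 0.000002.
n⁴ ≥ 288/(180·0.000002) = 800000 ⇒ n ≥ 29.9070, so the smallest even n is 30. (n must be even for Simpson's rule.)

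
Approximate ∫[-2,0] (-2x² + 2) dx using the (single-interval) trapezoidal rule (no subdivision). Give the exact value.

T = (b−a)/2 · [f(-2) + f(0)] = 1·[(-6) + 2] = -4.

-4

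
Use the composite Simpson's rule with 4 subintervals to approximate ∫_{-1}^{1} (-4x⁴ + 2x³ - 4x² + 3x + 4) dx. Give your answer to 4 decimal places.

h = (1 − (-1))/4 = 0.5.
Nodes x₀,…,x₄ = -1, -0.5, 0, 0.5, 1.
f(x) = -4x⁴ + 2x³ - 4x² + 3x + 4: f₀=-9, f₁=1, f₂=4, f₃=4.5, f₄=1.
(h/3)·[f₀ + 4f₁ + 2f₂ + 4f₃ + f₄] = 0.166667·(22) = 3.6667.

3.6667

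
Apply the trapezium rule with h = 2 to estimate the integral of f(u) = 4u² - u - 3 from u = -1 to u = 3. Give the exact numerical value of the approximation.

32

h = (3 − (-1))/2 = 2.
Nodes u₀,…,u₂ = -1, 1, 3.
f(u) = 4u² - u - 3: f₀=2, f₁=0, f₂=30.
(h/2)·[f₀ + 2f₁ + f₂] = 1·(32) = 32.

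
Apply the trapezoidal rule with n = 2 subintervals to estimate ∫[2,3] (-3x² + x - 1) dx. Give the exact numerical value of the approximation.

-17.625

h = (3 − 2)/2 = 0.5.
Nodes x₀,…,x₂ = 2, 2.5, 3.
f(x) = -3x² + x - 1: f₀=-11, f₁=-17.25, f₂=-25.
(h/2)·[f₀ + 2f₁ + f₂] = 0.25·(-70.5) = -17.625.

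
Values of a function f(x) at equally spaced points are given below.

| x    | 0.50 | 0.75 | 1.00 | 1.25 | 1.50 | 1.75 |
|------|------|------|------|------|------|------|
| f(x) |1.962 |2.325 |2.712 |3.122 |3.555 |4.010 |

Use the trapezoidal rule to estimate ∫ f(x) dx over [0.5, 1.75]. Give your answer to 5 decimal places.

h = 0.25, n = 5.
(h/2)·[y₀ + 2y₁ + 2y₂ + 2y₃ + 2y₄ + y₅] = 0.125·(29.400) = 3.67500.

3.67500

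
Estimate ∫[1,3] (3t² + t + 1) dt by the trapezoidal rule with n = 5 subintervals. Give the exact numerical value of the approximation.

h = (3 − 1)/5 = 0.4.
Nodes t₀,…,t₅ = 1, 1.4, 1.8, 2.2, 2.6, 3.
f(t) = 3t² + t + 1: f₀=5, f₁=8.28, f₂=12.52, f₃=17.72, f₄=23.88, f₅=31.
(h/2)·[f₀ + 2f₁ + 2f₂ + 2f₃ + 2f₄ + f₅] = 0.2·(160.8) = 32.16.

32.16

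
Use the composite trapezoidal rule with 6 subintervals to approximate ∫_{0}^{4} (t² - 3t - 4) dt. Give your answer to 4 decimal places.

h = (4 − 0)/6 = 0.666667.
Nodes t₀,…,t₆ = 0, 0.666667, 1.333333, 2, 2.666667, 3.333333, 4.
f(t) = t² - 3t - 4: f₀=-4, f₁=-5.555556, f₂=-6.222222, f₃=-6, f₄=-4.888889, f₅=-2.888889, f₆=0.
(h/2)·[f₀ + 2f₁ + 2f₂ + 2f₃ + 2f₄ + 2f₅ + f₆] = 0.333333·(-55.111111) = -18.3704.

-18.3704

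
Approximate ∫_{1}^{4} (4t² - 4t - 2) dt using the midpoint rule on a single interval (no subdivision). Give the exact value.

39

M = (b−a)·f(2.5) = 3·(13) = 39.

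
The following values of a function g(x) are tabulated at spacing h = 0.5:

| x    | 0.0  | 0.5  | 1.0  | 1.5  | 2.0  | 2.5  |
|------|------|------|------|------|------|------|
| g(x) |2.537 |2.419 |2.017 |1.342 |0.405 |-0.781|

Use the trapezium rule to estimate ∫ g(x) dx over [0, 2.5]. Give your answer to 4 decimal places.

h = 0.5, n = 5.
(h/2)·[y₀ + 2y₁ + 2y₂ + 2y₃ + 2y₄ + y₅] = 0.25·(14.122) = 3.5305.

3.5305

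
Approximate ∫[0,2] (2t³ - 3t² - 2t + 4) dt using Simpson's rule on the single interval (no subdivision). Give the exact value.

4

S = (b−a)/6 · [f(0) + 4f(1) + f(2)] = 0.333333·[4 + 4·1 + 4] = 4.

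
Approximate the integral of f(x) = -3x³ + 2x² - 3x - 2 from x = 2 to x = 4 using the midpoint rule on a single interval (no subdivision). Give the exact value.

M = (b−a)·f(3) = 2·(-74) = -148.

-148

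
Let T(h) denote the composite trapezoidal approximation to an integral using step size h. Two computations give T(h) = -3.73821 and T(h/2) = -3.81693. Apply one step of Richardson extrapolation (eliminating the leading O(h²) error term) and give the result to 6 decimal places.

R = (4·T(h/2) − T(h)) / 3 = (4·(-3.81693) − (-3.73821))/3 = (-11.52951)/3 = -3.843170.

-3.843170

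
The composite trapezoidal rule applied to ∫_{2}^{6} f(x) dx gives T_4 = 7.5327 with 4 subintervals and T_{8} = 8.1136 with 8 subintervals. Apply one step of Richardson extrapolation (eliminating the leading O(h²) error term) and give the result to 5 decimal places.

8.30723

R = (4·T_{8} − T_4) / 3 = (4·8.1136 − 7.5327)/3 = (24.9217)/3 = 8.30723.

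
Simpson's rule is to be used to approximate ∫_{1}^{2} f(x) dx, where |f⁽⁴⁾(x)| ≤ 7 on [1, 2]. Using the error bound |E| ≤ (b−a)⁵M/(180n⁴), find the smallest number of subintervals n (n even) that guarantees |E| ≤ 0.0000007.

Need 7/(180n⁴) ≤ 0.0000007.
n⁴ ≥ 7/(180·0.0000007) = 55555.6 ⇒ n ≥ 15.3526, so the smallest even n is 16. (n must be even for Simpson's rule.)

16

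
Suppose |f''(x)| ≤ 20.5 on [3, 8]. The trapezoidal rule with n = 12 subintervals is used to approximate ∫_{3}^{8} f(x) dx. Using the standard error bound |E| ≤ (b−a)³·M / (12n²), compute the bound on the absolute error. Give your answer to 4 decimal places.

1.4829

|E| ≤ (5)³·20.5 / (12·12²) = 2562.5/1728 = 1.4829.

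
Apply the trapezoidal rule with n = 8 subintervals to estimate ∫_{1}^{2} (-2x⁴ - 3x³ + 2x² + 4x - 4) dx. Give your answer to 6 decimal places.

h = (2 − 1)/8 = 0.125.
Nodes x₀,…,x₈ = 1, 1.125, 1.25, 1.375, 1.5, 1.625, 1.75, 1.875, 2.
f(x) = -2x⁴ - 3x³ + 2x² + 4x - 4: f₀=-3, f₁=-4.44384765625, f₂=-6.6171875, f₃=-9.66650390625, f₄=-13.75, f₅=-19.03759765625, f₆=-25.7109375, f₇=-33.96337890625, f₈=-44.
(h/2)·[f₀ + 2f₁ + 2f₂ + 2f₃ + 2f₄ + 2f₅ + 2f₆ + 2f₇ + f₈] = 0.0625·(-273.37890625) = -17.086182.

-17.086182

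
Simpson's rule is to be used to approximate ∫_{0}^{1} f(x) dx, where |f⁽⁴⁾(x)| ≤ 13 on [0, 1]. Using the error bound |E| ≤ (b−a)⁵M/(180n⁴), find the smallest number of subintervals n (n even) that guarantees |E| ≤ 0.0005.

4

Need 13/(180n⁴) ≤ 0.0005.
n⁴ ≥ 13/(180·0.0005) = 144.444 ⇒ n ≥ 3.4668, so the smallest even n is 4. (n must be even for Simpson's rule.)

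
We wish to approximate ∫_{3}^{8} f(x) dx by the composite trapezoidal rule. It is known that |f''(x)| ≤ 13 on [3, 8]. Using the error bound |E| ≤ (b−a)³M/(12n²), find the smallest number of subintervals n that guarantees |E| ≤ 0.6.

16

Need 1625/(12n²) ≤ 0.6.
n² ≥ 1625/(12·0.6) = 225.694 ⇒ n ≥ 15.0231, so the smallest n is 16.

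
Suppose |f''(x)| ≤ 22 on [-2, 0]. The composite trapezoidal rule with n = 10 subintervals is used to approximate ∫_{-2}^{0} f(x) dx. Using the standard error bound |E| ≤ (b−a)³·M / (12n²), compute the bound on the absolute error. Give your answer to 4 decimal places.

0.1467

|E| ≤ (2)³·22 / (12·10²) = 176/1200 = 0.1467.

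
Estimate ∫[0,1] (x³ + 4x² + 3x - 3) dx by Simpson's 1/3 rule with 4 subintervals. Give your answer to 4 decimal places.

h = (1 − 0)/4 = 0.25.
Nodes x₀,…,x₄ = 0, 0.25, 0.5, 0.75, 1.
f(x) = x³ + 4x² + 3x - 3: f₀=-3, f₁=-1.984375, f₂=-0.375, f₃=1.921875, f₄=5.
(h/3)·[f₀ + 4f₁ + 2f₂ + 4f₃ + f₄] = 0.083333·(1) = 0.0833.

0.0833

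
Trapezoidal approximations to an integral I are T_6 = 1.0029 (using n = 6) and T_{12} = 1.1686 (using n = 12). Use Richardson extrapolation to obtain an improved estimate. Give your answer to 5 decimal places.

1.22383

R = (4·T_{12} − T_6) / 3 = (4·1.1686 − 1.0029)/3 = (3.6715)/3 = 1.22383.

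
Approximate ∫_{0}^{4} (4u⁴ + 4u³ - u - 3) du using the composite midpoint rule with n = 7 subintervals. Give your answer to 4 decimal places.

1038.7055

h = (4 − 0)/7 = 0.571429.
Midpoints m₁,…,m₇ = 0.285714, 0.857143, 1.428571, 2, 2.571429, 3.142857, 3.714286.
f(m₁)=-3.165764, f(m₂)=0.820908, f(m₃)=23.892961, f(m₄)=91, f(m₅)=237.327364, f(m₆)=508.296127, f(m₇)=959.563099.
h·[f(m₁) + f(m₂) + f(m₃) + f(m₄) + f(m₅) + f(m₆) + f(m₇)] = 0.571429·(1817.734694) = 1038.7055.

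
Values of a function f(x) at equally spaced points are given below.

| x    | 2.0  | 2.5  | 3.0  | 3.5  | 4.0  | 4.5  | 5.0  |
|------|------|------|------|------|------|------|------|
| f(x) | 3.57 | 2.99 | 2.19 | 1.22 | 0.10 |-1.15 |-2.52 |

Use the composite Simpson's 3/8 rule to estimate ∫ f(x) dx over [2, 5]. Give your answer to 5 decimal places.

h = 0.5, n = 6.
(3h/8)·[y₀ + 3y₁ + 3y₂ + 2y₃ + 3y₄ + 3y₅ + y₆] = 0.1875·(15.88) = 2.97750.

2.97750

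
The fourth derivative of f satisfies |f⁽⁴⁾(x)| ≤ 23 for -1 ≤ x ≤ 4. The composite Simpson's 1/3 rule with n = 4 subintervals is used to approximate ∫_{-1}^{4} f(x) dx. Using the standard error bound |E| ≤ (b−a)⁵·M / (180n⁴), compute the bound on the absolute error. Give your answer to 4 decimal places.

1.5598

|E| ≤ (5)⁵·23 / (180·4⁴) = 71875/46080 = 1.5598.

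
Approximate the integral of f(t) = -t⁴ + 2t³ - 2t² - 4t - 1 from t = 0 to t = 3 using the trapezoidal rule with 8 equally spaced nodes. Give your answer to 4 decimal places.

-48.1068

h = (3 − 0)/7 = 0.428571.
Nodes t₀,…,t₇ = 0, 0.428571, 0.857143, 1.285714, 1.714286, 2.142857, 2.571429, 3.
f(t) = -t⁴ + 2t³ - 2t² - 4t - 1: f₀=-1, f₁=-2.957934, f₂=-5.178259, f₃=-7.930862, f₄=-12.295294, f₅=-20.160766, f₆=-34.226156, f₇=-58.
(h/2)·[f₀ + 2f₁ + 2f₂ + 2f₃ + 2f₄ + 2f₅ + 2f₆ + f₇] = 0.214286·(-224.498542) = -48.1068.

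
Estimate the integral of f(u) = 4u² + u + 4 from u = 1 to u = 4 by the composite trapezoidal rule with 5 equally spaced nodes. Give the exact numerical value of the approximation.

h = (4 − 1)/4 = 0.75.
Nodes u₀,…,u₄ = 1, 1.75, 2.5, 3.25, 4.
f(u) = 4u² + u + 4: f₀=9, f₁=18, f₂=31.5, f₃=49.5, f₄=72.
(h/2)·[f₀ + 2f₁ + 2f₂ + 2f₃ + f₄] = 0.375·(279) = 104.625.

104.625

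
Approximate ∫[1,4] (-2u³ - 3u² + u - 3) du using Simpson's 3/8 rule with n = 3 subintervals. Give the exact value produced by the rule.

h = (4 − 1)/3 = 1.
Nodes u₀,…,u₃ = 1, 2, 3, 4.
f(u) = -2u³ - 3u² + u - 3: f₀=-7, f₁=-29, f₂=-81, f₃=-175.
(3h/8)·[f₀ + 3f₁ + 3f₂ + f₃] = 0.375·(-512) = -192.

-192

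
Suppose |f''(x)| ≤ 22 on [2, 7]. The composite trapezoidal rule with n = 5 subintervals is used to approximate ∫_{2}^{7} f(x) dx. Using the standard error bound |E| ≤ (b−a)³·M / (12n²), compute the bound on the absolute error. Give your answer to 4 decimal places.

|E| ≤ (5)³·22 / (12·5²) = 2750/300 = 9.1667.

9.1667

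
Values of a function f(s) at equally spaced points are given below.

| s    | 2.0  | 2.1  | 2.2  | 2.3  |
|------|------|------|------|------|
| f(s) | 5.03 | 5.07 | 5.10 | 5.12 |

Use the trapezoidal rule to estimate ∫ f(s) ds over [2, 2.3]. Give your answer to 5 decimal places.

1.52450

h = 0.1, n = 3.
(h/2)·[y₀ + 2y₁ + 2y₂ + y₃] = 0.05·(30.49) = 1.52450.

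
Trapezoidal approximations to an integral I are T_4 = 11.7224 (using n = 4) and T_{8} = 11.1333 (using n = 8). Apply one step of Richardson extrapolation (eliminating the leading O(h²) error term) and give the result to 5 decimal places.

10.93693

R = (4·T_{8} − T_4) / 3 = (4·11.1333 − 11.7224)/3 = (32.8108)/3 = 10.93693.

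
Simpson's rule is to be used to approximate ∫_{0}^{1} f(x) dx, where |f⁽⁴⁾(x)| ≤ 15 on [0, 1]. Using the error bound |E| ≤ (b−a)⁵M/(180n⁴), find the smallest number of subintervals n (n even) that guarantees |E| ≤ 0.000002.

16

Need 15/(180n⁴) ≤ 0.000002.
n⁴ ≥ 15/(180·0.000002) = 41666.7 ⇒ n ≥ 14.2872, so the smallest even n is 16. (n must be even for Simpson's rule.)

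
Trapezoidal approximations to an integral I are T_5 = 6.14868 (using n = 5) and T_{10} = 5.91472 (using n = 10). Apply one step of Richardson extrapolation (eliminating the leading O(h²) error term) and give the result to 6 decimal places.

R = (4·T_{10} − T_5) / 3 = (4·5.91472 − 6.14868)/3 = (17.51020)/3 = 5.836733.

5.836733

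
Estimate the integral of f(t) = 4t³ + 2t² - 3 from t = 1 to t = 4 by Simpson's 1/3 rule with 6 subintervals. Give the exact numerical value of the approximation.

288

h = (4 − 1)/6 = 0.5.
Nodes t₀,…,t₆ = 1, 1.5, 2, 2.5, 3, 3.5, 4.
f(t) = 4t³ + 2t² - 3: f₀=3, f₁=15, f₂=37, f₃=72, f₄=123, f₅=193, f₆=285.
(h/3)·[f₀ + 4f₁ + 2f₂ + 4f₃ + 2f₄ + 4f₅ + f₆] = 0.166667·(1728) = 288.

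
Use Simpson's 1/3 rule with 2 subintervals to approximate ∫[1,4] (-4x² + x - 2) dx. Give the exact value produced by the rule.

h = (4 − 1)/2 = 1.5.
Nodes x₀,…,x₂ = 1, 2.5, 4.
f(x) = -4x² + x - 2: f₀=-5, f₁=-24.5, f₂=-62.
(h/3)·[f₀ + 4f₁ + f₂] = 0.5·(-165) = -82.5.

-82.5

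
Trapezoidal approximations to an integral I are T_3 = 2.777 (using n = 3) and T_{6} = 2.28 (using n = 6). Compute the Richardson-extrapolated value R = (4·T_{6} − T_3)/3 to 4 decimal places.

R = (4·T_{6} − T_3) / 3 = (4·2.28 − 2.777)/3 = (6.343)/3 = 2.1143.

2.1143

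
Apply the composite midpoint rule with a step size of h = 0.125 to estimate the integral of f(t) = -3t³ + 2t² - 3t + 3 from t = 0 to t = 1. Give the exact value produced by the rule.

h = (1 − 0)/8 = 0.125.
Midpoints m₁,…,m₈ = 0.0625, 0.1875, 0.3125, 0.4375, 0.5625, 0.6875, 0.8125, 0.9375.
f(m₁)=2.819580078125, f(m₂)=2.488037109375, f(m₃)=2.166259765625, f(m₄)=1.819091796875, f(m₅)=1.411376953125, f(m₆)=0.907958984375, f(m₇)=0.273681640625, f(m₈)=-0.526611328125.
h·[f(m₁) + f(m₂) + f(m₃) + f(m₄) + f(m₅) + f(m₆) + f(m₇) + f(m₈)] = 0.125·(11.359375) = 1.419921875.

1.419921875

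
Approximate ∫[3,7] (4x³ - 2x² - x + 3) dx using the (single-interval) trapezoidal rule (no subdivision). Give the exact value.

T = (b−a)/2 · [f(3) + f(7)] = 2·[90 + 1270] = 2720.

2720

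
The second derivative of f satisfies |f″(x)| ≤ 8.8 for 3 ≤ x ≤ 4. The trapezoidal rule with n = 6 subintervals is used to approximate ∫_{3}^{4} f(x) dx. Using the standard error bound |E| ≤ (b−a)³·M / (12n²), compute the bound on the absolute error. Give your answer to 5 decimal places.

0.02037

|E| ≤ (1)³·8.8 / (12·6²) = 8.8/432 = 0.02037.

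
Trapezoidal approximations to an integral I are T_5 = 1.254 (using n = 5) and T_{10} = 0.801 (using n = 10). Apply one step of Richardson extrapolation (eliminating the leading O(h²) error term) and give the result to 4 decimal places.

R = (4·T_{10} − T_5) / 3 = (4·0.801 − 1.254)/3 = (1.950)/3 = 0.6500.

0.6500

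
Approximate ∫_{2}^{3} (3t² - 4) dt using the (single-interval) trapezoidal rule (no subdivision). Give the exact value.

15.5

T = (b−a)/2 · [f(2) + f(3)] = 0.5·[8 + 23] = 15.5.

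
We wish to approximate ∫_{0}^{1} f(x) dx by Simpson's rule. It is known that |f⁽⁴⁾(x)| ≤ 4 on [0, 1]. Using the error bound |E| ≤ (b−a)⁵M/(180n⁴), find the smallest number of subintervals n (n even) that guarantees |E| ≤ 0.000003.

10

Need 4/(180n⁴) ≤ 0.000003.
n⁴ ≥ 4/(180·0.000003) = 7407.41 ⇒ n ≥ 9.2772, so the smallest even n is 10. (n must be even for Simpson's rule.)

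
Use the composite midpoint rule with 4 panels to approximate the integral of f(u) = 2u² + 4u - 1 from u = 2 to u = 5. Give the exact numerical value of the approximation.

116.71875

h = (5 − 2)/4 = 0.75.
Midpoints m₁,…,m₄ = 2.375, 3.125, 3.875, 4.625.
f(m₁)=19.78125, f(m₂)=31.03125, f(m₃)=44.53125, f(m₄)=60.28125.
h·[f(m₁) + f(m₂) + f(m₃) + f(m₄)] = 0.75·(155.625) = 116.71875.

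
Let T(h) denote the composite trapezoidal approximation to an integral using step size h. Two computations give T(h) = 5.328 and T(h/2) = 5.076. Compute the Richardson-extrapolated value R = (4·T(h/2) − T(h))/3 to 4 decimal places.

R = (4·T(h/2) − T(h)) / 3 = (4·5.076 − 5.328)/3 = (14.976)/3 = 4.9920.

4.9920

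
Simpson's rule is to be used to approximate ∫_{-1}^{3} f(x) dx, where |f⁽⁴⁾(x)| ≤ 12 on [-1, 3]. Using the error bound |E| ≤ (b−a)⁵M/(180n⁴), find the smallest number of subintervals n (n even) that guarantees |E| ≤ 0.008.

Need 12288/(180n⁴) ≤ 0.008.
n⁴ ≥ 12288/(180·0.008) = 8533.33 ⇒ n ≥ 9.6112, so the smallest even n is 10. (n must be even for Simpson's rule.)

10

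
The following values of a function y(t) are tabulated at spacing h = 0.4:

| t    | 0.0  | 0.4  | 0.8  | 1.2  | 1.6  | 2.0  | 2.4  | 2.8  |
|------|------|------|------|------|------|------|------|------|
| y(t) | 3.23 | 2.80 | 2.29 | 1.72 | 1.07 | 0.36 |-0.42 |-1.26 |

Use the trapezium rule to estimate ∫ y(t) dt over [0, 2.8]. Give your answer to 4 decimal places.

h = 0.4, n = 7.
(h/2)·[y₀ + 2y₁ + 2y₂ + 2y₃ + 2y₄ + 2y₅ + 2y₆ + y₇] = 0.2·(17.61) = 3.5220.

3.5220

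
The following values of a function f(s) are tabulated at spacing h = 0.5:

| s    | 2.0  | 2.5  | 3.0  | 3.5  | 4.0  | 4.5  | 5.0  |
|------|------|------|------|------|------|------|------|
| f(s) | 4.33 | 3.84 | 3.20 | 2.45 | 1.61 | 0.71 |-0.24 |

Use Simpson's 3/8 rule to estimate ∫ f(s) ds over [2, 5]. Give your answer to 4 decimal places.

6.9506

h = 0.5, n = 6.
(3h/8)·[y₀ + 3y₁ + 3y₂ + 2y₃ + 3y₄ + 3y₅ + y₆] = 0.1875·(37.07) = 6.9506.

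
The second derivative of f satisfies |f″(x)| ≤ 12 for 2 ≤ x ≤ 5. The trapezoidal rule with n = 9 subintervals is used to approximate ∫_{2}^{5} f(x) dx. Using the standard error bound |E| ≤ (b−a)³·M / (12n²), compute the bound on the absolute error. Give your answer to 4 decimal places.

0.3333

|E| ≤ (3)³·12 / (12·9²) = 324/972 = 0.3333.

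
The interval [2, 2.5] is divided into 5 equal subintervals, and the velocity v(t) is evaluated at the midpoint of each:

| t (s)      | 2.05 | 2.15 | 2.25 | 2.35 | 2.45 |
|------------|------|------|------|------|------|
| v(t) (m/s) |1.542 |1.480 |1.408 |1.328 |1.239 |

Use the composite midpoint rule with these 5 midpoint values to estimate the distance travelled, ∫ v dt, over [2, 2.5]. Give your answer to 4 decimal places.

h = 0.1, n = 5.
h·[y(m₁) + y(m₂) + y(m₃) + y(m₄) + y(m₅)] = 0.1·(6.997) = 0.6997.

0.6997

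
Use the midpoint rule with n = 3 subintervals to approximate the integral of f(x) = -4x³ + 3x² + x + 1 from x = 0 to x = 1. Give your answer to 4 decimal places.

1.5278

h = (1 − 0)/3 = 0.333333.
Midpoints m₁,…,m₃ = 0.166667, 0.5, 0.833333.
f(m₁)=1.231481, f(m₂)=1.75, f(m₃)=1.601852.
h·[f(m₁) + f(m₂) + f(m₃)] = 0.333333·(4.583333) = 1.5278.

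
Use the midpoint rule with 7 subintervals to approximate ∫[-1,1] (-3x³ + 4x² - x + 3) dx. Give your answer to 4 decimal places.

h = (1 − (-1))/7 = 0.285714.
Midpoints m₁,…,m₇ = -0.857143, -0.571429, -0.285714, 0, 0.285714, 0.571429, 0.857143.
f(m₁)=8.685131, f(m₂)=5.437318, f(m₃)=3.682216, f(m₄)=3, f(m₅)=2.970845, f(m₆)=3.174927, f(m₇)=3.192420.
h·[f(m₁) + f(m₂) + f(m₃) + f(m₄) + f(m₅) + f(m₆) + f(m₇)] = 0.285714·(30.142857) = 8.6122.

8.6122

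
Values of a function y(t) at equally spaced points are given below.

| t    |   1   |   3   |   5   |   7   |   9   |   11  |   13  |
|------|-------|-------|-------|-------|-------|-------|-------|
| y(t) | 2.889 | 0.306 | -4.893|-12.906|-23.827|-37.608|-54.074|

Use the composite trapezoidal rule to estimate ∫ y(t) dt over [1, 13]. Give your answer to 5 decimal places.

-209.04100

h = 2, n = 6.
(h/2)·[y₀ + 2y₁ + 2y₂ + 2y₃ + 2y₄ + 2y₅ + y₆] = 1·(-209.041) = -209.04100.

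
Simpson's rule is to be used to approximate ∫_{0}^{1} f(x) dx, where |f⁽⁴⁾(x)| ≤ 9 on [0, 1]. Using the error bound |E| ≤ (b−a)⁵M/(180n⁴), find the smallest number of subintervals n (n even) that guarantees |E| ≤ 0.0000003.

Need 9/(180n⁴) ≤ 0.0000003.
n⁴ ≥ 9/(180·0.0000003) = 166667 ⇒ n ≥ 20.2052, so the smallest even n is 22. (n must be even for Simpson's rule.)

22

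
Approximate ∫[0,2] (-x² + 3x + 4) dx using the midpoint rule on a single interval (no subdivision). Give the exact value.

M = (b−a)·f(1) = 2·(6) = 12.

12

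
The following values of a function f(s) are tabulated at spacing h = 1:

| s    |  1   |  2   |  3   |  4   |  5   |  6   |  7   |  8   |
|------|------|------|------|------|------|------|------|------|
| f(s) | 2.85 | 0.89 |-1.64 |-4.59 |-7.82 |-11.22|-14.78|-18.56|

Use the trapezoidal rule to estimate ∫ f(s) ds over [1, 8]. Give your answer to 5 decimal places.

h = 1, n = 7.
(h/2)·[y₀ + 2y₁ + 2y₂ + 2y₃ + 2y₄ + 2y₅ + 2y₆ + y₇] = 0.5·(-94.03) = -47.01500.

-47.01500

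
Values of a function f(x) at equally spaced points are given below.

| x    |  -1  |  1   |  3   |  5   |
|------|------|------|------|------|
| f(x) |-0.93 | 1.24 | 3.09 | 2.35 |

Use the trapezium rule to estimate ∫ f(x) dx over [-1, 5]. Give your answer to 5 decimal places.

10.08000

h = 2, n = 3.
(h/2)·[y₀ + 2y₁ + 2y₂ + y₃] = 1·(10.08) = 10.08000.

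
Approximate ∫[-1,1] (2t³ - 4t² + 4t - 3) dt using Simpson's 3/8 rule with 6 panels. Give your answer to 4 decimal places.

-8.6667

h = (1 − (-1))/6 = 0.333333.
Nodes t₀,…,t₆ = -1, -0.666667, -0.333333, 0, 0.333333, 0.666667, 1.
f(t) = 2t³ - 4t² + 4t - 3: f₀=-13, f₁=-8.037037, f₂=-4.851852, f₃=-3, f₄=-2.037037, f₅=-1.518519, f₆=-1.
(3h/8)·[f₀ + 3f₁ + 3f₂ + 2f₃ + 3f₄ + 3f₅ + f₆] = 0.125·(-69.333333) = -8.6667.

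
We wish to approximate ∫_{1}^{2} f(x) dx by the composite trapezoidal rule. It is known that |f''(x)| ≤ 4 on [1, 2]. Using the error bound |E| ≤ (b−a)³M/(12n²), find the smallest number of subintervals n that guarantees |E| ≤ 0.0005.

26

Need 4/(12n²) ≤ 0.0005.
n² ≥ 4/(12·0.0005) = 666.667 ⇒ n ≥ 25.8199, so the smallest n is 26.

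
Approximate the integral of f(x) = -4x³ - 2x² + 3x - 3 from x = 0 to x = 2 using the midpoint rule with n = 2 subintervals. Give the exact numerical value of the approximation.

h = (2 − 0)/2 = 1.
Midpoints m₁,…,m₂ = 0.5, 1.5.
f(m₁)=-2.5, f(m₂)=-16.5.
h·[f(m₁) + f(m₂)] = 1·(-19) = -19.

-19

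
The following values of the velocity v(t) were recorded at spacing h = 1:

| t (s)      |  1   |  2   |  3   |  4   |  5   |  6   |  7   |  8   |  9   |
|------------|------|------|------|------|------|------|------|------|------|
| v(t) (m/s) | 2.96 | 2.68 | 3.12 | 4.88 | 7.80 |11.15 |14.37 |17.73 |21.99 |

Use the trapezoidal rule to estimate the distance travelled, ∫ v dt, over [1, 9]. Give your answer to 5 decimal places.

h = 1, n = 8.
(h/2)·[y₀ + 2y₁ + 2y₂ + 2y₃ + 2y₄ + 2y₅ + 2y₆ + 2y₇ + y₈] = 0.5·(148.41) = 74.20500.

74.20500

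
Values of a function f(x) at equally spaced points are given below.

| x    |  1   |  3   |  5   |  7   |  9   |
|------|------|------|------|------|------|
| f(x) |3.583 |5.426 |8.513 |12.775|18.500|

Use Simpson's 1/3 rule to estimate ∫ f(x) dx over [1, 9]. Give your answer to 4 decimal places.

74.6087

h = 2, n = 4.
(h/3)·[y₀ + 4y₁ + 2y₂ + 4y₃ + y₄] = 0.666667·(111.913) = 74.6087.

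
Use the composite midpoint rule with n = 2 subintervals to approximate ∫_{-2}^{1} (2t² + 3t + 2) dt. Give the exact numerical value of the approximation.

6.375

h = (1 − (-2))/2 = 1.5.
Midpoints m₁,…,m₂ = -1.25, 0.25.
f(m₁)=1.375, f(m₂)=2.875.
h·[f(m₁) + f(m₂)] = 1.5·(4.25) = 6.375.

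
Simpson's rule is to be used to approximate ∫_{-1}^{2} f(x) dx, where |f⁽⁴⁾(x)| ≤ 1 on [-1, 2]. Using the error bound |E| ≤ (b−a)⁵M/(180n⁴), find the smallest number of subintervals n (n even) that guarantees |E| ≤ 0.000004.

26

Need 243/(180n⁴) ≤ 0.000004.
n⁴ ≥ 243/(180·0.000004) = 337500 ⇒ n ≥ 24.1029, so the smallest even n is 26. (n must be even for Simpson's rule.)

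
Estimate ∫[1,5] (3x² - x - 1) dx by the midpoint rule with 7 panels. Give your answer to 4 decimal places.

h = (5 − 1)/7 = 0.571429.
Midpoints m₁,…,m₇ = 1.285714, 1.857143, 2.428571, 3, 3.571429, 4.142857, 4.714286.
f(m₁)=2.673469, f(m₂)=7.489796, f(m₃)=14.265306, f(m₄)=23, f(m₅)=33.693878, f(m₆)=46.346939, f(m₇)=60.959184.
h·[f(m₁) + f(m₂) + f(m₃) + f(m₄) + f(m₅) + f(m₆) + f(m₇)] = 0.571429·(188.428571) = 107.6735.

107.6735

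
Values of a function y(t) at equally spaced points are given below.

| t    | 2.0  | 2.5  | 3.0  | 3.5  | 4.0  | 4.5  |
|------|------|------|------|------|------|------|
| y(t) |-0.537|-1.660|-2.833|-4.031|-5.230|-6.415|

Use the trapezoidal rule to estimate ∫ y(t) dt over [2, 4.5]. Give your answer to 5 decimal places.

-8.61500

h = 0.5, n = 5.
(h/2)·[y₀ + 2y₁ + 2y₂ + 2y₃ + 2y₄ + y₅] = 0.25·(-34.460) = -8.61500.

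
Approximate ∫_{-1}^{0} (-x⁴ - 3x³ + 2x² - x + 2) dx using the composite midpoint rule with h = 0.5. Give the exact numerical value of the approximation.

3.62109375

h = (0 − (-1))/2 = 0.5.
Midpoints m₁,…,m₂ = -0.75, -0.25.
f(m₁)=4.82421875, f(m₂)=2.41796875.
h·[f(m₁) + f(m₂)] = 0.5·(7.2421875) = 3.62109375.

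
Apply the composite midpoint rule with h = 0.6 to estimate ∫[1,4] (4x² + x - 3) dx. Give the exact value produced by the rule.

82.14

h = (4 − 1)/5 = 0.6.
Midpoints m₁,…,m₅ = 1.3, 1.9, 2.5, 3.1, 3.7.
f(m₁)=5.06, f(m₂)=13.34, f(m₃)=24.5, f(m₄)=38.54, f(m₅)=55.46.
h·[f(m₁) + f(m₂) + f(m₃) + f(m₄) + f(m₅)] = 0.6·(136.9) = 82.14.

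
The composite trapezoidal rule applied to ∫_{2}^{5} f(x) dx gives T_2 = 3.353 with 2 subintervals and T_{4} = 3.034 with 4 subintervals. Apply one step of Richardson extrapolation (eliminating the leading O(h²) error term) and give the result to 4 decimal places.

R = (4·T_{4} − T_2) / 3 = (4·3.034 − 3.353)/3 = (8.783)/3 = 2.9277.

2.9277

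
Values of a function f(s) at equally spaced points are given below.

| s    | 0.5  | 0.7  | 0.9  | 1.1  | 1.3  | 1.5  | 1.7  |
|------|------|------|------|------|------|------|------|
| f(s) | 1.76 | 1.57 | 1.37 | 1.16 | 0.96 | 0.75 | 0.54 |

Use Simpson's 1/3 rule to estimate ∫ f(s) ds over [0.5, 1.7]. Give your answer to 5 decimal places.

h = 0.2, n = 6.
(h/3)·[y₀ + 4y₁ + 2y₂ + 4y₃ + 2y₄ + 4y₅ + y₆] = 0.066667·(20.88) = 1.39200.

1.39200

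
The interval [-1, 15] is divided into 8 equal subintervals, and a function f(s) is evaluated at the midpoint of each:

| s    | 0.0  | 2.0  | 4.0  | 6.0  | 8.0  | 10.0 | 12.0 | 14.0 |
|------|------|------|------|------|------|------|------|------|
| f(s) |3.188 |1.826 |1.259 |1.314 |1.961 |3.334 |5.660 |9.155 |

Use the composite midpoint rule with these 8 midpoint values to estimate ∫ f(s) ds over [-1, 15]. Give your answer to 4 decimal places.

55.3940

h = 2, n = 8.
h·[y(m₁) + y(m₂) + y(m₃) + y(m₄) + y(m₅) + y(m₆) + y(m₇) + y(m₈)] = 2·(27.697) = 55.3940.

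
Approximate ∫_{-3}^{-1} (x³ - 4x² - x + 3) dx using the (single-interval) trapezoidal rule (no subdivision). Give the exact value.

-58

T = (b−a)/2 · [f(-3) + f(-1)] = 1·[(-57) + (-1)] = -58.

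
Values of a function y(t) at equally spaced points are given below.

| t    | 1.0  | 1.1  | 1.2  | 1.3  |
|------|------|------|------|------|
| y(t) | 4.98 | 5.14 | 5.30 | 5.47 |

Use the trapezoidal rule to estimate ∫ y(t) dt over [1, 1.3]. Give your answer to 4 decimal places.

1.5665

h = 0.1, n = 3.
(h/2)·[y₀ + 2y₁ + 2y₂ + y₃] = 0.05·(31.33) = 1.5665.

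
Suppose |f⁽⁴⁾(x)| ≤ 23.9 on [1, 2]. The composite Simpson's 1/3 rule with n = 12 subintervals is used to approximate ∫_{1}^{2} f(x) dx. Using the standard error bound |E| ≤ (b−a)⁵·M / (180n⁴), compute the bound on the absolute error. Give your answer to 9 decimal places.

0.000006403

|E| ≤ (1)⁵·23.9 / (180·12⁴) = 23.9/3732480 = 0.000006403.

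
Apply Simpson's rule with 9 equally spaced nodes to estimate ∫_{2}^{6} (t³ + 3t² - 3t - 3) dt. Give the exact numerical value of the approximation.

468

h = (6 − 2)/8 = 0.5.
Nodes t₀,…,t₈ = 2, 2.5, 3, 3.5, 4, 4.5, 5, 5.5, 6.
f(t) = t³ + 3t² - 3t - 3: f₀=11, f₁=23.875, f₂=42, f₃=66.125, f₄=97, f₅=135.375, f₆=182, f₇=237.625, f₈=303.
(h/3)·[f₀ + 4f₁ + 2f₂ + 4f₃ + 2f₄ + 4f₅ + 2f₆ + 4f₇ + f₈] = 0.166667·(2808) = 468.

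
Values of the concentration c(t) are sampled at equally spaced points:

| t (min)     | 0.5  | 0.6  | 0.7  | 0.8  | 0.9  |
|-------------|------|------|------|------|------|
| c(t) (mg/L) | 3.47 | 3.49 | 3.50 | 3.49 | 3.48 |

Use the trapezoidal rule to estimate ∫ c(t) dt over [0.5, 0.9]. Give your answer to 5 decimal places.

1.39550

h = 0.1, n = 4.
(h/2)·[y₀ + 2y₁ + 2y₂ + 2y₃ + y₄] = 0.05·(27.91) = 1.39550.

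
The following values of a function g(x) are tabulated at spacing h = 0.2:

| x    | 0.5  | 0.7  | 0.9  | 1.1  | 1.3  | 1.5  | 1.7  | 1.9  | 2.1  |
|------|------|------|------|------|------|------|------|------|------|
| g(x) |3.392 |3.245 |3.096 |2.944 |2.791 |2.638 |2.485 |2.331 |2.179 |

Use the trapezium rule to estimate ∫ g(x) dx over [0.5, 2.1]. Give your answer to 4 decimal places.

h = 0.2, n = 8.
(h/2)·[y₀ + 2y₁ + 2y₂ + 2y₃ + 2y₄ + 2y₅ + 2y₆ + 2y₇ + y₈] = 0.1·(44.631) = 4.4631.

4.4631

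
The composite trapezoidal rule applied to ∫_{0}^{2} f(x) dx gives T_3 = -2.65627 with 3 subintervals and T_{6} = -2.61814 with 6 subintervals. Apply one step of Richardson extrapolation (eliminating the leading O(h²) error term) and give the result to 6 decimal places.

R = (4·T_{6} − T_3) / 3 = (4·(-2.61814) − (-2.65627))/3 = (-7.81629)/3 = -2.605430.

-2.605430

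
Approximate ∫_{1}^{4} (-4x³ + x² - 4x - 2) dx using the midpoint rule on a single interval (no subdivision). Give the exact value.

-204.75

M = (b−a)·f(2.5) = 3·(-68.25) = -204.75.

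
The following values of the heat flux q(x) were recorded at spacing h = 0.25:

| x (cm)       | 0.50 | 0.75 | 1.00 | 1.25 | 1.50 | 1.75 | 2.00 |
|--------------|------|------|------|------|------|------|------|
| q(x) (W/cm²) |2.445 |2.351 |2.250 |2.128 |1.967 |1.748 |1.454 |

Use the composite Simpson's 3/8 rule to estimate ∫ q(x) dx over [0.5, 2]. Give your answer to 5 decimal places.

3.10341

h = 0.25, n = 6.
(3h/8)·[y₀ + 3y₁ + 3y₂ + 2y₃ + 3y₄ + 3y₅ + y₆] = 0.09375·(33.103) = 3.10341.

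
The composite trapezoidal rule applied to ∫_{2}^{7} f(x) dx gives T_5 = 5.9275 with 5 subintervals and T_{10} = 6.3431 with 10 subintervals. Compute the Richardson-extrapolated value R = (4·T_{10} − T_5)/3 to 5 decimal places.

6.48163

R = (4·T_{10} − T_5) / 3 = (4·6.3431 − 5.9275)/3 = (19.4449)/3 = 6.48163.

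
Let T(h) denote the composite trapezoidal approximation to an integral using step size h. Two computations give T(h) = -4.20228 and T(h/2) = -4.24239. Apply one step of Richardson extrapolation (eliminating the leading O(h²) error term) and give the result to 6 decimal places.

R = (4·T(h/2) − T(h)) / 3 = (4·(-4.24239) − (-4.20228))/3 = (-12.76728)/3 = -4.255760.

-4.255760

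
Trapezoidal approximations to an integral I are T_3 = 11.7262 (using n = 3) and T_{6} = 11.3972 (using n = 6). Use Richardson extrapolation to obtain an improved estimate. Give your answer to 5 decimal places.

11.28753

R = (4·T_{6} − T_3) / 3 = (4·11.3972 − 11.7262)/3 = (33.8626)/3 = 11.28753.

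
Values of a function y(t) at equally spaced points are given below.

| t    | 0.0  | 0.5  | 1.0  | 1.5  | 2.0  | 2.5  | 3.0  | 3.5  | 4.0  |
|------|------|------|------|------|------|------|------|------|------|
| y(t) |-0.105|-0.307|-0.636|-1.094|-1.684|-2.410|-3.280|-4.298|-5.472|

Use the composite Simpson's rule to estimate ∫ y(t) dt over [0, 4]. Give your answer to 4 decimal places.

h = 0.5, n = 8.
(h/3)·[y₀ + 4y₁ + 2y₂ + 4y₃ + 2y₄ + 4y₅ + 2y₆ + 4y₇ + y₈] = 0.166667·(-49.213) = -8.2022.

-8.2022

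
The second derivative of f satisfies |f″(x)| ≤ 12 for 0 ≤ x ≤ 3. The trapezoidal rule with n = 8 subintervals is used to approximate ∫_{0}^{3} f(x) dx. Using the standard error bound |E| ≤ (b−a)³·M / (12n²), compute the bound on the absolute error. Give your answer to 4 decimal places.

|E| ≤ (3)³·12 / (12·8²) = 324/768 = 0.4219.

0.4219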